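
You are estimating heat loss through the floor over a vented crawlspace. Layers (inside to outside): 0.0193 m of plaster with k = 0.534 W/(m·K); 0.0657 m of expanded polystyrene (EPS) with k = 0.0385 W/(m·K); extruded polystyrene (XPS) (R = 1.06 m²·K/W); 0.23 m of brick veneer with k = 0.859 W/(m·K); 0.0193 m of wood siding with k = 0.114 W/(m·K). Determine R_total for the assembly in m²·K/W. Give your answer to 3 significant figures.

0.0193/0.534 = 0.03614
0.0657/0.0385 = 1.706
0.23/0.859 = 0.2678
0.0193/0.114 = 0.1693
R_total = 0.03614 + 1.706 + 1.06 + 0.2678 + 0.1693 = 3.24 m²·K/W

3.24 m²·K/W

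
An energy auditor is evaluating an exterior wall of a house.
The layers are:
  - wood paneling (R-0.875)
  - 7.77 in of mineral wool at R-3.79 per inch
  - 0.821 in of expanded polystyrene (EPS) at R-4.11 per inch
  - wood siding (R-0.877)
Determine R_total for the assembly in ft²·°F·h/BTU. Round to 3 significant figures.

34.6 ft²·°F·h/BTU

7.77 × 3.79 = 29.45
0.821 × 4.11 = 3.374
R_total = 0.875 + 29.45 + 3.374 + 0.877 = 34.57 ft²·°F·h/BTU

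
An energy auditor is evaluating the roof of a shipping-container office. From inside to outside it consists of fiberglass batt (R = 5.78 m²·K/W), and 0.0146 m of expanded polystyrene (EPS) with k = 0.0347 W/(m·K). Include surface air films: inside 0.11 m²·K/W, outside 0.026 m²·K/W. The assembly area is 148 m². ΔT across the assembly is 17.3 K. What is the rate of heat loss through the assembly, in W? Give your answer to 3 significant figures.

404 W

0.0146/0.0347 = 0.4207
R_total = 0.11 + 5.78 + 0.4207 + 0.026 = 6.337 m²·K/W
Q = A·ΔT/R = 148 × 17.3 / 6.337 = 404.1 W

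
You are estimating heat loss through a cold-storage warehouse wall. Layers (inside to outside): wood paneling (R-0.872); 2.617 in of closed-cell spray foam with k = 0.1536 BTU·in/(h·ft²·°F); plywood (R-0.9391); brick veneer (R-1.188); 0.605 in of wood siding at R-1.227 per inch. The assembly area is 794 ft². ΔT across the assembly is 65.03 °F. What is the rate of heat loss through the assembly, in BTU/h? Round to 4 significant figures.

2.617/0.1536 = 17.038
0.605 × 1.227 = 0.74234
R_total = 0.872 + 17.038 + 0.9391 + 1.188 + 0.74234 = 20.779 ft²·°F·h/BTU
Q = A·ΔT/R = 794 × 65.03 / 20.779 = 2484.9 BTU/h

2485 BTU/h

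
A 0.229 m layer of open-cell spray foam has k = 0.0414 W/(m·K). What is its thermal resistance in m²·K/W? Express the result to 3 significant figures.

5.53 m²·K/W

R = L/k = 0.229/0.0414 = 5.531 m²·K/W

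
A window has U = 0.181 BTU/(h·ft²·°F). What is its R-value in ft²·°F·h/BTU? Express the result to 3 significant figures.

5.52 ft²·°F·h/BTU

R = 1/U = 1/0.181 = 5.525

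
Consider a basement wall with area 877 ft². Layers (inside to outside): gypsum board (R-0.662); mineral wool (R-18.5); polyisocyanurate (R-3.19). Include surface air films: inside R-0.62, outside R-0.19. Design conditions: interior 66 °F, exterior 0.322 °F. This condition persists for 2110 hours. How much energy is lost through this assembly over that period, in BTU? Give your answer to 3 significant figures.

5250000 BTU

R_total = 0.62 + 0.662 + 18.5 + 3.19 + 0.19 = 23.16 ft²·°F·h/BTU
Q = 877 × (66 − 0.322) / 23.16 = 2487 BTU/h
E = 2487 × 2110 = 5247000 BTU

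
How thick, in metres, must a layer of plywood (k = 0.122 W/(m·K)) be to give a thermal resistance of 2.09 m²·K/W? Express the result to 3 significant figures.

0.255 m

L = R·k = 2.09 × 0.122 = 0.255 m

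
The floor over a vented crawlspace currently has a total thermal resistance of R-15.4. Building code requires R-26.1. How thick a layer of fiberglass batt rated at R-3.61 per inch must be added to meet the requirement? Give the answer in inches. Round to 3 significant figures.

ΔR = 26.1 − 15.4 = 10.7 ft²·°F·h/BTU
L = ΔR / (R/in) = 10.7/3.61 = 2.964 in

2.96 in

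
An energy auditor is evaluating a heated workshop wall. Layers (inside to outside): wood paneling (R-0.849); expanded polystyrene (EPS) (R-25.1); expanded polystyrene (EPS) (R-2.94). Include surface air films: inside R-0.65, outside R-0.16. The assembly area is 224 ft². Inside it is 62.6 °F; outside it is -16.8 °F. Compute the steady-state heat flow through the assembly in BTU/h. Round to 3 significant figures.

599 BTU/h

R_total = 0.65 + 0.849 + 25.1 + 2.94 + 0.16 = 29.7 ft²·°F·h/BTU
Q = A·ΔT/R = 224 × (62.6 − (-16.8)) / 29.7 = 598.9 BTU/h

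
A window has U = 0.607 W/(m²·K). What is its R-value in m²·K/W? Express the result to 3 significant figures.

R = 1/U = 1/0.607 = 1.647

1.65 m²·K/W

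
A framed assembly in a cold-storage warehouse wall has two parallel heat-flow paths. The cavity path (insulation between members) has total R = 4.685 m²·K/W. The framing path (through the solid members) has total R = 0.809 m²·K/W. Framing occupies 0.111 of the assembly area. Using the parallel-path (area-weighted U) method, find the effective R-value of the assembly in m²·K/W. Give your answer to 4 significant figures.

3.058 m²·K/W

U_eff = 0.889/4.685 + 0.111/0.809 = 0.18975 + 0.13721 = 0.32696
R_eff = 1/U_eff = 3.0585 m²·K/W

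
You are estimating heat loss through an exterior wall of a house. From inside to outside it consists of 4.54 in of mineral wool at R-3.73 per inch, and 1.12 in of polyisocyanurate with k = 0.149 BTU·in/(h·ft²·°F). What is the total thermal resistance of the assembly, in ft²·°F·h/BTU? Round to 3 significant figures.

24.5 ft²·°F·h/BTU

4.54 × 3.73 = 16.93
1.12/0.149 = 7.517
R_total = 16.93 + 7.517 = 24.45 ft²·°F·h/BTU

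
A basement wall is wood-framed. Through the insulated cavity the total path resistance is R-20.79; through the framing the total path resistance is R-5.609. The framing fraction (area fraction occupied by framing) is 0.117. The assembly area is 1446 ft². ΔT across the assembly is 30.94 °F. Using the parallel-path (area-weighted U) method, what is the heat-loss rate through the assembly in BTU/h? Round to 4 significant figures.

U_eff = 0.883/20.79 + 0.117/5.609 = 0.042472 + 0.020859 = 0.063332
R_eff = 1/U_eff = 15.79 ft²·°F·h/BTU
Q = 1446 × 30.94 / 15.79 = 2833.4 BTU/h

2833 BTU/h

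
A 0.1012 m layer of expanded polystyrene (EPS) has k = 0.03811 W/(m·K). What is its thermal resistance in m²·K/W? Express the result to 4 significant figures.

2.655 m²·K/W

R = L/k = 0.1012/0.03811 = 2.6555 m²·K/W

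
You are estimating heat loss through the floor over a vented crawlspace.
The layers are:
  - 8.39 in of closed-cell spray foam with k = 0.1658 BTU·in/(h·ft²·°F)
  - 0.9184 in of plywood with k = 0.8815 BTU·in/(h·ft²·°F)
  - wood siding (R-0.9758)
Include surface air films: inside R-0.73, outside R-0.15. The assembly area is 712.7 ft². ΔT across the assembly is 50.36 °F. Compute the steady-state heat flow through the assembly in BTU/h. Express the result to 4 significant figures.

8.39/0.1658 = 50.603
0.9184/0.8815 = 1.0419
R_total = 0.73 + 50.603 + 1.0419 + 0.9758 + 0.15 = 53.501 ft²·°F·h/BTU
Q = A·ΔT/R = 712.7 × 50.36 / 53.501 = 670.86 BTU/h

670.9 BTU/h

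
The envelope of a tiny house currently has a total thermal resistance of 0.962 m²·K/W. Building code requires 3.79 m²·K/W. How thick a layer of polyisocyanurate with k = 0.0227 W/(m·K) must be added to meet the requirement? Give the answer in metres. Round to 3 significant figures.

0.0642 m

ΔR = 3.79 − 0.962 = 2.828 m²·K/W
L = ΔR × k = 2.828 × 0.0227 = 0.0642 m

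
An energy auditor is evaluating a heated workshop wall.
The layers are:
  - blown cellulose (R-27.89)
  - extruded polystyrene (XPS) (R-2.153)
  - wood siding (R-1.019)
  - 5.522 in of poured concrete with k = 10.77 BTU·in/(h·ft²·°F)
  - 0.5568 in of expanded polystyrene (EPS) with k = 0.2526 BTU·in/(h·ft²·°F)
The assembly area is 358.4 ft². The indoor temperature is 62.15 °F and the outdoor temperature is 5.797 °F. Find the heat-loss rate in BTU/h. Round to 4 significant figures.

5.522/10.77 = 0.51272
0.5568/0.2526 = 2.2043
R_total = 27.89 + 2.153 + 1.019 + 0.51272 + 2.2043 = 33.779 ft²·°F·h/BTU
Q = A·ΔT/R = 358.4 × (62.15 − 5.797) / 33.779 = 597.91 BTU/h

597.9 BTU/h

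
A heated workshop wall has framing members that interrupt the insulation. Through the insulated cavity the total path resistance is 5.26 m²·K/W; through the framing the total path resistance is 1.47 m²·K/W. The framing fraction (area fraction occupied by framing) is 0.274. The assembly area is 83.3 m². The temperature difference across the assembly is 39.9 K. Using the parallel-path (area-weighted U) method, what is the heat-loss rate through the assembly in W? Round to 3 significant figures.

1080 W

U_eff = 0.726/5.26 + 0.274/1.47 = 0.138 + 0.1864 = 0.3244
R_eff = 1/U_eff = 3.082 m²·K/W
Q = 83.3 × 39.9 / 3.082 = 1078 W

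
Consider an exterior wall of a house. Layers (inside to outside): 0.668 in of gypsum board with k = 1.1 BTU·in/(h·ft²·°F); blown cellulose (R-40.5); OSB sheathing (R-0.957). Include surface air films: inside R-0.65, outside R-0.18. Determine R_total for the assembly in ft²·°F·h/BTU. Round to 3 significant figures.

0.668/1.1 = 0.6073
R_total = 0.65 + 0.6073 + 40.5 + 0.957 + 0.18 = 42.89 ft²·°F·h/BTU

42.9 ft²·°F·h/BTU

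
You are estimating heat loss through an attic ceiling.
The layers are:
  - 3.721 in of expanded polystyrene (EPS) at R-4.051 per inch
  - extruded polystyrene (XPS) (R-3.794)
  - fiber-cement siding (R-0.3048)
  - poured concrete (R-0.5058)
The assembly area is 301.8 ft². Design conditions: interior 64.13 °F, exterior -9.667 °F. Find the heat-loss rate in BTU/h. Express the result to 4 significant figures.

3.721 × 4.051 = 15.074
R_total = 15.074 + 3.794 + 0.3048 + 0.5058 = 19.678 ft²·°F·h/BTU
Q = A·ΔT/R = 301.8 × (64.13 − (-9.667)) / 19.678 = 1131.8 BTU/h

1132 BTU/h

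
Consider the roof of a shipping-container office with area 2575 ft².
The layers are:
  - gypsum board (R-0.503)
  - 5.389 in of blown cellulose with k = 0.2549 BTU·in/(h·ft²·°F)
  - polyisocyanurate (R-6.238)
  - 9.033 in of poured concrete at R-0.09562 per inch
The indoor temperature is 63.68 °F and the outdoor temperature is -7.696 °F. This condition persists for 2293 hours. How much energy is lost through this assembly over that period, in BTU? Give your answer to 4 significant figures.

5.389/0.2549 = 21.142
9.033 × 0.09562 = 0.86374
R_total = 0.503 + 21.142 + 6.238 + 0.86374 = 28.746 ft²·°F·h/BTU
Q = 2575 × (63.68 − (-7.696)) / 28.746 = 6393.6 BTU/h
E = 6393.6 × 2293 = 14661000 BTU

14660000 BTU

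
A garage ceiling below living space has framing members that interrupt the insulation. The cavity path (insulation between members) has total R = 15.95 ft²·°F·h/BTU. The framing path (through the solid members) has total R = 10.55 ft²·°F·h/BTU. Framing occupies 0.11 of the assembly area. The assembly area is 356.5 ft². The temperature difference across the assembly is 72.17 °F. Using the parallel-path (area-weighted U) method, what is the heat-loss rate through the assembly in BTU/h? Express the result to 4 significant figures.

1704 BTU/h

U_eff = 0.89/15.95 + 0.11/10.55 = 0.055799 + 0.010427 = 0.066226
R_eff = 1/U_eff = 15.1 ft²·°F·h/BTU
Q = 356.5 × 72.17 / 15.1 = 1703.9 BTU/h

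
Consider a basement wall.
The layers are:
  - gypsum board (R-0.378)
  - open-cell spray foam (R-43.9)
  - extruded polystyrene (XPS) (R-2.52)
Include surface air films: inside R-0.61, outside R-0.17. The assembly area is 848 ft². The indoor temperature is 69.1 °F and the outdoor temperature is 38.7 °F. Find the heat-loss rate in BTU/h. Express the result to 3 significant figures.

542 BTU/h

R_total = 0.61 + 0.378 + 43.9 + 2.52 + 0.17 = 47.58 ft²·°F·h/BTU
Q = A·ΔT/R = 848 × (69.1 − 38.7) / 47.58 = 541.8 BTU/h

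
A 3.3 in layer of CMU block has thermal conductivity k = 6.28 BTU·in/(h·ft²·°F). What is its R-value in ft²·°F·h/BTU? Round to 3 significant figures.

R = L/k = 3.3/6.28 = 0.5255 ft²·°F·h/BTU

0.525 ft²·°F·h/BTU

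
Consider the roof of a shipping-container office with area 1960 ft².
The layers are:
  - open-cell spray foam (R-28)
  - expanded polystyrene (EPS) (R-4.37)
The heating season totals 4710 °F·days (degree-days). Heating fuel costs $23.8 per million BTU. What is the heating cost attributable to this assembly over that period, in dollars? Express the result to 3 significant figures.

163 dollars

R_total = 28 + 4.37 = 32.37 ft²·°F·h/BTU
E = A × HDD × 24 / R = 1960 × 4710 × 24 / 32.37 = 6845000 BTU
Cost = 6845000/10⁶ × 23.8 = $162.9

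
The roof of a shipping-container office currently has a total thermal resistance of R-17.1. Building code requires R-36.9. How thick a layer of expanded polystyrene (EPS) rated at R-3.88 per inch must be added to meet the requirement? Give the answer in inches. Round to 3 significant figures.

5.10 in

ΔR = 36.9 − 17.1 = 19.8 ft²·°F·h/BTU
L = ΔR / (R/in) = 19.8/3.88 = 5.103 in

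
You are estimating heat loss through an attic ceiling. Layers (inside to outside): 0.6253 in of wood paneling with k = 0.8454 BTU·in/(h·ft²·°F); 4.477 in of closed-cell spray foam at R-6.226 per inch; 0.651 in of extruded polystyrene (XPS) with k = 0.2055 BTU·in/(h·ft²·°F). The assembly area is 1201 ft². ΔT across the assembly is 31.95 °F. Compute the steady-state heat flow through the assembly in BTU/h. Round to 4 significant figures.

1207 BTU/h

0.6253/0.8454 = 0.73965
4.477 × 6.226 = 27.874
0.651/0.2055 = 3.1679
R_total = 0.73965 + 27.874 + 3.1679 = 31.781 ft²·°F·h/BTU
Q = A·ΔT/R = 1201 × 31.95 / 31.781 = 1207.4 BTU/h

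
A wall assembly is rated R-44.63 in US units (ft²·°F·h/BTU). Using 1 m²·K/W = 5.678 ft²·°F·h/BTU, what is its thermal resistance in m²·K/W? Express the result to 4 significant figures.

7.860 m²·K/W

R_SI = 44.63/5.678 = 7.8602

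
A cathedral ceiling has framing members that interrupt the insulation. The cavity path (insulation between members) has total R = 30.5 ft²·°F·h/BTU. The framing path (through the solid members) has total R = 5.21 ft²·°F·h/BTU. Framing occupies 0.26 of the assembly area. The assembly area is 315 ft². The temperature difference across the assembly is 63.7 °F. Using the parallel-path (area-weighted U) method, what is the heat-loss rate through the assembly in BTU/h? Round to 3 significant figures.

1490 BTU/h

U_eff = 0.74/30.5 + 0.26/5.21 = 0.02426 + 0.0499 = 0.07417
R_eff = 1/U_eff = 13.48 ft²·°F·h/BTU
Q = 315 × 63.7 / 13.48 = 1488 BTU/h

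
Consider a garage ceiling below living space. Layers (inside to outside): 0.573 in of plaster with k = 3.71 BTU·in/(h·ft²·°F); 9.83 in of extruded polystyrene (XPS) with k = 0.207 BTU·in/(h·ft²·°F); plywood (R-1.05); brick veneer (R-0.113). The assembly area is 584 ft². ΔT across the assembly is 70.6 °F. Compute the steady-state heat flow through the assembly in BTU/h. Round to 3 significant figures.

0.573/3.71 = 0.1544
9.83/0.207 = 47.49
R_total = 0.1544 + 47.49 + 1.05 + 0.113 = 48.81 ft²·°F·h/BTU
Q = A·ΔT/R = 584 × 70.6 / 48.81 = 844.8 BTU/h

845 BTU/h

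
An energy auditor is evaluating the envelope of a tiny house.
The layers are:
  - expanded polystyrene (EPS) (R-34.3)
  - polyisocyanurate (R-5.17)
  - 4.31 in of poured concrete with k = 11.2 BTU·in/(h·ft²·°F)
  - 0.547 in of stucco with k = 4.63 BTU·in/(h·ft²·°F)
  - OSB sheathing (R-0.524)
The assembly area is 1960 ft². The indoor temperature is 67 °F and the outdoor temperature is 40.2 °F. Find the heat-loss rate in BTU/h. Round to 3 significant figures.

4.31/11.2 = 0.3848
0.547/4.63 = 0.1181
R_total = 34.3 + 5.17 + 0.3848 + 0.1181 + 0.524 = 40.5 ft²·°F·h/BTU
Q = A·ΔT/R = 1960 × (67 − 40.2) / 40.5 = 1297 BTU/h

1300 BTU/h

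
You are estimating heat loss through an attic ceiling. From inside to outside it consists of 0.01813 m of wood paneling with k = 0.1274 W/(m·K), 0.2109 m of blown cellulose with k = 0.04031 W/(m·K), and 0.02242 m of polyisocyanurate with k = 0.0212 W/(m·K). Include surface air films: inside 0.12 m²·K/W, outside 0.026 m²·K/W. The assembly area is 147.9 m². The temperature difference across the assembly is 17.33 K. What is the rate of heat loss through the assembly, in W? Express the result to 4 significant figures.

0.01813/0.1274 = 0.14231
0.2109/0.04031 = 5.232
0.02242/0.0212 = 1.0575
R_total = 0.12 + 0.14231 + 5.232 + 1.0575 + 0.026 = 6.5778 m²·K/W
Q = A·ΔT/R = 147.9 × 17.33 / 6.5778 = 389.66 W

389.7 W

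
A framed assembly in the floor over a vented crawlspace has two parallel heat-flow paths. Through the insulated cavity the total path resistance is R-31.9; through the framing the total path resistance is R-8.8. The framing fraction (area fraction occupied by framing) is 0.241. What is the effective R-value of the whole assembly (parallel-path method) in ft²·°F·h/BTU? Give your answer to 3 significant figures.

19.5 ft²·°F·h/BTU

U_eff = 0.759/31.9 + 0.241/8.8 = 0.02379 + 0.02739 = 0.05118
R_eff = 1/U_eff = 19.54 ft²·°F·h/BTU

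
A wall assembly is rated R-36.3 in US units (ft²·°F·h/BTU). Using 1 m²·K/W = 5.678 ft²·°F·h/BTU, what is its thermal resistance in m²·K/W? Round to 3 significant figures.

6.39 m²·K/W

R_SI = 36.3/5.678 = 6.393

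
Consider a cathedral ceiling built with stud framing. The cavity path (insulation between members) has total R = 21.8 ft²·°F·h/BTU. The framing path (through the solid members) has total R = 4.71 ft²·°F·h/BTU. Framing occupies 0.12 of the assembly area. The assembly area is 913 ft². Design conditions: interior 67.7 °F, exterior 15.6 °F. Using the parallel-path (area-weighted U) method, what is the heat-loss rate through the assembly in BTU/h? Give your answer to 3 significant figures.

3130 BTU/h

U_eff = 0.88/21.8 + 0.12/4.71 = 0.04037 + 0.02548 = 0.06584
R_eff = 1/U_eff = 15.19 ft²·°F·h/BTU
Q = 913 × (67.7 − 15.6) / 15.19 = 3132 BTU/h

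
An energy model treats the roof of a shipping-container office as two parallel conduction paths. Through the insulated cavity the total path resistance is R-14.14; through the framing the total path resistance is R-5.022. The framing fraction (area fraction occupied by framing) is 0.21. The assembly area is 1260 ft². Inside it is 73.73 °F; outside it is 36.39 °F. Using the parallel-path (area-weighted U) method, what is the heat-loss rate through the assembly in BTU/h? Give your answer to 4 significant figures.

4596 BTU/h

U_eff = 0.79/14.14 + 0.21/5.022 = 0.05587 + 0.041816 = 0.097686
R_eff = 1/U_eff = 10.237 ft²·°F·h/BTU
Q = 1260 × (73.73 − 36.39) / 10.237 = 4596 BTU/h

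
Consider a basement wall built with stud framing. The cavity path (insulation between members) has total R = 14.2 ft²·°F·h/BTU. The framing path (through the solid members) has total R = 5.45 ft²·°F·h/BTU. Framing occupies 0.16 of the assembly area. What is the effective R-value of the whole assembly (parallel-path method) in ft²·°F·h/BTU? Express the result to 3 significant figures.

11.3 ft²·°F·h/BTU

U_eff = 0.84/14.2 + 0.16/5.45 = 0.05915 + 0.02936 = 0.08851
R_eff = 1/U_eff = 11.3 ft²·°F·h/BTU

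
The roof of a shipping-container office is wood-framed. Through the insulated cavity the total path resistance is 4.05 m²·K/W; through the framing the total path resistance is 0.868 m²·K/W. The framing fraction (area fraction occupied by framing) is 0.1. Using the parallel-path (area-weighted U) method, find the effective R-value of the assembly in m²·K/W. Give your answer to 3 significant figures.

2.96 m²·K/W

U_eff = 0.9/4.05 + 0.1/0.868 = 0.2222 + 0.1152 = 0.3374
R_eff = 1/U_eff = 2.964 m²·K/W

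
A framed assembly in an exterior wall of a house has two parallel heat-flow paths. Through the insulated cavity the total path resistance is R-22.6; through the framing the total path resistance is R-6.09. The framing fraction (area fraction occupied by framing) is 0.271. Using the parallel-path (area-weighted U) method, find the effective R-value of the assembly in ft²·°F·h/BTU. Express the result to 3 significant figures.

13.0 ft²·°F·h/BTU

U_eff = 0.729/22.6 + 0.271/6.09 = 0.03226 + 0.0445 = 0.07676
R_eff = 1/U_eff = 13.03 ft²·°F·h/BTU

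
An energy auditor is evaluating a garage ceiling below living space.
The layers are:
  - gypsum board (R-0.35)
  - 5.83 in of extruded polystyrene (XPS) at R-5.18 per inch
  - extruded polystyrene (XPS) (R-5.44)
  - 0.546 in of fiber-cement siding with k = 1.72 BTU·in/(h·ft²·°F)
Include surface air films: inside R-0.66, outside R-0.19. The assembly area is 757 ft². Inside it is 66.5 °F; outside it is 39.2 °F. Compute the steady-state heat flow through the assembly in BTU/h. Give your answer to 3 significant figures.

556 BTU/h

5.83 × 5.18 = 30.2
0.546/1.72 = 0.3174
R_total = 0.66 + 0.35 + 30.2 + 5.44 + 0.3174 + 0.19 = 37.16 ft²·°F·h/BTU
Q = A·ΔT/R = 757 × (66.5 − 39.2) / 37.16 = 556.2 BTU/h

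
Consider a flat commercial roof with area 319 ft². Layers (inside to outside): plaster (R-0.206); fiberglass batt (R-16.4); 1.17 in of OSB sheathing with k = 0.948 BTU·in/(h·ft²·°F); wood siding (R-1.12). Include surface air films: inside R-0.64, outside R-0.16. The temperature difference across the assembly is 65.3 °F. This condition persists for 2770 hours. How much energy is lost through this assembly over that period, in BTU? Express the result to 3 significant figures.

1.17/0.948 = 1.234
R_total = 0.64 + 0.206 + 16.4 + 1.234 + 1.12 + 0.16 = 19.76 ft²·°F·h/BTU
Q = 319 × 65.3 / 19.76 = 1054 BTU/h
E = 1054 × 2770 = 2920000 BTU

2920000 BTU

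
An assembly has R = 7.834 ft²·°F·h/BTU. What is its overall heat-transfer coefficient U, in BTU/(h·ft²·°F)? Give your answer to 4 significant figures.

U = 1/R = 1/7.834 = 0.12765

0.1276 BTU/(h·ft²·°F)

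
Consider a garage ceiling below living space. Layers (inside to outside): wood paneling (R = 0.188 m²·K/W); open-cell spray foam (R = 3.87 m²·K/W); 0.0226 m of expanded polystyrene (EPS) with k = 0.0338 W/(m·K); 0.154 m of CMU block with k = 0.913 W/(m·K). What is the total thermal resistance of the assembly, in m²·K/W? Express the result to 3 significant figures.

0.0226/0.0338 = 0.6686
0.154/0.913 = 0.1687
R_total = 0.188 + 3.87 + 0.6686 + 0.1687 = 4.895 m²·K/W

4.90 m²·K/W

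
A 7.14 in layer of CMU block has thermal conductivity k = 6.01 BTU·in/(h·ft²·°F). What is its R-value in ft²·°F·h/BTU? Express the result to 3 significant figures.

R = L/k = 7.14/6.01 = 1.188 ft²·°F·h/BTU

1.19 ft²·°F·h/BTU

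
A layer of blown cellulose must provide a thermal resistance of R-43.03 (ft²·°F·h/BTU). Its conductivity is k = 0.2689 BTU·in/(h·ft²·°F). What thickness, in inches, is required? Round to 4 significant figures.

11.57 in

L = R × k = 43.03 × 0.2689 = 11.571 in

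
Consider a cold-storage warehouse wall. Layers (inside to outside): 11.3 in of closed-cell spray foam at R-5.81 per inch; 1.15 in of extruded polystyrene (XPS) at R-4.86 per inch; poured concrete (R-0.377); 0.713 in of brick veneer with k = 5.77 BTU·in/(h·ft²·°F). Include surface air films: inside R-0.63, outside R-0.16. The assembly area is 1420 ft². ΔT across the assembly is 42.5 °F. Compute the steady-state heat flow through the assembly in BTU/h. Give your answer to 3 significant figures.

832 BTU/h

11.3 × 5.81 = 65.65
1.15 × 4.86 = 5.589
0.713/5.77 = 0.1236
R_total = 0.63 + 65.65 + 5.589 + 0.377 + 0.1236 + 0.16 = 72.53 ft²·°F·h/BTU
Q = A·ΔT/R = 1420 × 42.5 / 72.53 = 832 BTU/h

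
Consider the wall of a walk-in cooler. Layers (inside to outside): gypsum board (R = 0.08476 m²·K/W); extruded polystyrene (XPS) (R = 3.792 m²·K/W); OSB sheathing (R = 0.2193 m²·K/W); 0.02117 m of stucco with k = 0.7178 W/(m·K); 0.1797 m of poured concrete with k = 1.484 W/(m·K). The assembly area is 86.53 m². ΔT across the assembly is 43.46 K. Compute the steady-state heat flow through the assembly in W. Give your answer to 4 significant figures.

0.02117/0.7178 = 0.029493
0.1797/1.484 = 0.12109
R_total = 0.08476 + 3.792 + 0.2193 + 0.029493 + 0.12109 = 4.2466 m²·K/W
Q = A·ΔT/R = 86.53 × 43.46 / 4.2466 = 885.54 W

885.5 W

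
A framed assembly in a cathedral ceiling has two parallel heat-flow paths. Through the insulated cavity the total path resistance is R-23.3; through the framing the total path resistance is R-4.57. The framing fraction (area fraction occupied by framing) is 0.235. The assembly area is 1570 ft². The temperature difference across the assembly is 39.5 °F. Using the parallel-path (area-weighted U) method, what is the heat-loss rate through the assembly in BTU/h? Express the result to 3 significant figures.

U_eff = 0.765/23.3 + 0.235/4.57 = 0.03283 + 0.05142 = 0.08425
R_eff = 1/U_eff = 11.87 ft²·°F·h/BTU
Q = 1570 × 39.5 / 11.87 = 5225 BTU/h

5230 BTU/h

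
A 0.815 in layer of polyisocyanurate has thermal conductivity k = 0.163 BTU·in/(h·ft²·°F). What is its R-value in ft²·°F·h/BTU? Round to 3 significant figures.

R = L/k = 0.815/0.163 = 5 ft²·°F·h/BTU

5.00 ft²·°F·h/BTU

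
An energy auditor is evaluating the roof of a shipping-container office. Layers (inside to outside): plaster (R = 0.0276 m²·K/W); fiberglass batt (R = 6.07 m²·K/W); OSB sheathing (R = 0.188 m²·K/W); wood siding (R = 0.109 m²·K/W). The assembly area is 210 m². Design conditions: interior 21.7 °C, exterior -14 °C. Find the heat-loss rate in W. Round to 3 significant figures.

R_total = 0.0276 + 6.07 + 0.188 + 0.109 = 6.395 m²·K/W
Q = A·ΔT/R = 210 × (21.7 − (-14)) / 6.395 = 1172 W

1170 W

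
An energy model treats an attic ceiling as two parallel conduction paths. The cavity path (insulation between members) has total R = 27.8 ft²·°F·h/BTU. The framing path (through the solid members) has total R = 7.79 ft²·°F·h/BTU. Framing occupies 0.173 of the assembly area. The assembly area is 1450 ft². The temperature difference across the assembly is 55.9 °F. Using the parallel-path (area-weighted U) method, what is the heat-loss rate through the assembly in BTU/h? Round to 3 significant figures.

4210 BTU/h

U_eff = 0.827/27.8 + 0.173/7.79 = 0.02975 + 0.02221 = 0.05196
R_eff = 1/U_eff = 19.25 ft²·°F·h/BTU
Q = 1450 × 55.9 / 19.25 = 4211 BTU/h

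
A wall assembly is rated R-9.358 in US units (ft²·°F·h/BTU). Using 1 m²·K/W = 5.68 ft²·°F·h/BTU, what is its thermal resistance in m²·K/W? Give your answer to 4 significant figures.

1.648 m²·K/W

R_SI = 9.358/5.68 = 1.6475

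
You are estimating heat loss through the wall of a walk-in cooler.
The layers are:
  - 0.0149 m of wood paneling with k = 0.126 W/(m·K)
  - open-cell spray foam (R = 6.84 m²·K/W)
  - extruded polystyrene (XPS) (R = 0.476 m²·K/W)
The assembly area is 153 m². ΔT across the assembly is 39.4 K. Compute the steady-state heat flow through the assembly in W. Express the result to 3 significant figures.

811 W

0.0149/0.126 = 0.1183
R_total = 0.1183 + 6.84 + 0.476 = 7.434 m²·K/W
Q = A·ΔT/R = 153 × 39.4 / 7.434 = 810.9 W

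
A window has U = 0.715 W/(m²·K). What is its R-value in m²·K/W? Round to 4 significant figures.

R = 1/U = 1/0.715 = 1.3986

1.399 m²·K/W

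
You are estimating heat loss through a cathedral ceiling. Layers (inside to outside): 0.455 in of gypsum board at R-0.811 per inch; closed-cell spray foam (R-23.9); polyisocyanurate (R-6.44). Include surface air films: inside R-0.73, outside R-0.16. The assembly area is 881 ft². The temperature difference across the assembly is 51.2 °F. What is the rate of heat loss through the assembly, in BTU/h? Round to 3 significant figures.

0.455 × 0.811 = 0.369
R_total = 0.73 + 0.369 + 23.9 + 6.44 + 0.16 = 31.6 ft²·°F·h/BTU
Q = A·ΔT/R = 881 × 51.2 / 31.6 = 1427 BTU/h

1430 BTU/h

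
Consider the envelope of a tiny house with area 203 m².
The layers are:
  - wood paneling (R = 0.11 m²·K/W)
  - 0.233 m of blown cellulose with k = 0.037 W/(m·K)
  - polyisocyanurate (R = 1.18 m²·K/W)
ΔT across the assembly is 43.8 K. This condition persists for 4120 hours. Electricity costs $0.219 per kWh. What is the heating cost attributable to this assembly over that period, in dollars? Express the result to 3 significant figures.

0.233/0.037 = 6.297
R_total = 0.11 + 6.297 + 1.18 = 7.587 m²·K/W
Q = 203 × 43.8 / 7.587 = 1172 W
E = 1172 W × 4120 h / 1000 = 4828 kWh
Cost = 4828 × 0.219 = $1057

1060 dollars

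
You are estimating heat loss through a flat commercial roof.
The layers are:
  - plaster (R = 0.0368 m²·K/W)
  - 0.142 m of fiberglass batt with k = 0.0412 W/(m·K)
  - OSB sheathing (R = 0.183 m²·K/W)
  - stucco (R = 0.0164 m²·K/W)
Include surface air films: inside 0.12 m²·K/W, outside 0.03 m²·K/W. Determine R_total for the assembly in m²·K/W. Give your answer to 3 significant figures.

3.83 m²·K/W

0.142/0.0412 = 3.447
R_total = 0.12 + 0.0368 + 3.447 + 0.183 + 0.0164 + 0.03 = 3.833 m²·K/W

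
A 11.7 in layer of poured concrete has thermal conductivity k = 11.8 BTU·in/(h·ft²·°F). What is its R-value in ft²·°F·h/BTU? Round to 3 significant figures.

R = L/k = 11.7/11.8 = 0.9915 ft²·°F·h/BTU

0.992 ft²·°F·h/BTU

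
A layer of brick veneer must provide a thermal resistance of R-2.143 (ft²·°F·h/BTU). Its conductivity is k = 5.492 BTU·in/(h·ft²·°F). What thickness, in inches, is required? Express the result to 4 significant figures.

L = R × k = 2.143 × 5.492 = 11.769 in

11.77 in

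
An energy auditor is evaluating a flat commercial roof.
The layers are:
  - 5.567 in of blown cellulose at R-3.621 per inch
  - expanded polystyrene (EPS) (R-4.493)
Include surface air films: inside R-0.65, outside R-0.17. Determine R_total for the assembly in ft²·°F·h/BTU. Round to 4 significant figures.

25.47 ft²·°F·h/BTU

5.567 × 3.621 = 20.158
R_total = 0.65 + 20.158 + 4.493 + 0.17 = 25.471 ft²·°F·h/BTU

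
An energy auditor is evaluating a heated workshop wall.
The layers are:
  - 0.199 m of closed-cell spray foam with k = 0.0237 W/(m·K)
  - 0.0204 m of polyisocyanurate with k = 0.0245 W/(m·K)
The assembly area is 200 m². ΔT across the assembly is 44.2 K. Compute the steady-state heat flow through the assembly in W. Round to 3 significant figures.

0.199/0.0237 = 8.397
0.0204/0.0245 = 0.8327
R_total = 8.397 + 0.8327 = 9.229 m²·K/W
Q = A·ΔT/R = 200 × 44.2 / 9.229 = 957.8 W

958 W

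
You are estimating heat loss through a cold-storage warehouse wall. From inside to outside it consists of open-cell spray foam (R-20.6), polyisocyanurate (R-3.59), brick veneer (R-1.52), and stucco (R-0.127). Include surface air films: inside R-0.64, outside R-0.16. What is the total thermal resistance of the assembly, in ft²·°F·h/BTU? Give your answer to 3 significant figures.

R_total = 0.64 + 20.6 + 3.59 + 1.52 + 0.127 + 0.16 = 26.64 ft²·°F·h/BTU

26.6 ft²·°F·h/BTU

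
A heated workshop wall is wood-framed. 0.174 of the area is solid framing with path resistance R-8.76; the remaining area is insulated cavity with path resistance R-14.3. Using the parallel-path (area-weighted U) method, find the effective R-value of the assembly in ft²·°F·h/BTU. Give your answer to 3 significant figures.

12.9 ft²·°F·h/BTU

U_eff = 0.826/14.3 + 0.174/8.76 = 0.05776 + 0.01986 = 0.07763
R_eff = 1/U_eff = 12.88 ft²·°F·h/BTU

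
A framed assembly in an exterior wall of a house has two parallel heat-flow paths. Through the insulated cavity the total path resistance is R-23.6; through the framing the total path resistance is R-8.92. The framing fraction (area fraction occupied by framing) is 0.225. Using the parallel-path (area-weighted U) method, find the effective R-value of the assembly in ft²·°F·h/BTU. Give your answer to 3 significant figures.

17.2 ft²·°F·h/BTU

U_eff = 0.775/23.6 + 0.225/8.92 = 0.03284 + 0.02522 = 0.05806
R_eff = 1/U_eff = 17.22 ft²·°F·h/BTU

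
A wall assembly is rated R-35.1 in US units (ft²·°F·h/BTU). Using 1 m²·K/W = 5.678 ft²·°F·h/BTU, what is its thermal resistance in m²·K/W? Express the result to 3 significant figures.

6.18 m²·K/W

R_SI = 35.1/5.678 = 6.182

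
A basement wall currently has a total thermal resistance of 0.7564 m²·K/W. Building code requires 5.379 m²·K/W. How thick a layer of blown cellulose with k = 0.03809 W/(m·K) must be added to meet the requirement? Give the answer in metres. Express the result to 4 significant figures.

ΔR = 5.379 − 0.7564 = 4.6226 m²·K/W
L = ΔR × k = 4.6226 × 0.03809 = 0.17607 m

0.1761 m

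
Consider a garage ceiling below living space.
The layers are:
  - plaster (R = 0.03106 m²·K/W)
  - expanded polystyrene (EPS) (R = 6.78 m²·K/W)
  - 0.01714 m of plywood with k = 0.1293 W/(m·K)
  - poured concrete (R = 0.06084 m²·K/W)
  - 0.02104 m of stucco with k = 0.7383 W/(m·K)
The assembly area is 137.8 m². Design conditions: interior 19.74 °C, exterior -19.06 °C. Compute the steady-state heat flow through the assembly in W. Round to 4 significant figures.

760.2 W

0.01714/0.1293 = 0.13256
0.02104/0.7383 = 0.028498
R_total = 0.03106 + 6.78 + 0.13256 + 0.06084 + 0.028498 = 7.033 m²·K/W
Q = A·ΔT/R = 137.8 × (19.74 − (-19.06)) / 7.033 = 760.23 W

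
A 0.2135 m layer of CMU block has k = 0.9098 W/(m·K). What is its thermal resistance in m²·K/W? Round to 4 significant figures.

0.2347 m²·K/W

R = L/k = 0.2135/0.9098 = 0.23467 m²·K/W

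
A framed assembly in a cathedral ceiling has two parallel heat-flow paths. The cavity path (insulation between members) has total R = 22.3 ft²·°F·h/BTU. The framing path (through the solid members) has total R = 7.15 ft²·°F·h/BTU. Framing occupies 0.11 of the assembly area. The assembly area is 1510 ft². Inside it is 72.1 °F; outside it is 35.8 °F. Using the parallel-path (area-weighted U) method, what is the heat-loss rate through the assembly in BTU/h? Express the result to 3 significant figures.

3030 BTU/h

U_eff = 0.89/22.3 + 0.11/7.15 = 0.03991 + 0.01538 = 0.05529
R_eff = 1/U_eff = 18.08 ft²·°F·h/BTU
Q = 1510 × (72.1 − 35.8) / 18.08 = 3031 BTU/h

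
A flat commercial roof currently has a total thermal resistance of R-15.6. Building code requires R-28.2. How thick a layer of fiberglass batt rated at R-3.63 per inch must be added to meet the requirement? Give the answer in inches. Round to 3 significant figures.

3.47 in

ΔR = 28.2 − 15.6 = 12.6 ft²·°F·h/BTU
L = ΔR / (R/in) = 12.6/3.63 = 3.471 in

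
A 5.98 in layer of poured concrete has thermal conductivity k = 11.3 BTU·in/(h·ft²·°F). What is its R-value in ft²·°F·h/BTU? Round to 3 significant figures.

0.529 ft²·°F·h/BTU

R = L/k = 5.98/11.3 = 0.5292 ft²·°F·h/BTU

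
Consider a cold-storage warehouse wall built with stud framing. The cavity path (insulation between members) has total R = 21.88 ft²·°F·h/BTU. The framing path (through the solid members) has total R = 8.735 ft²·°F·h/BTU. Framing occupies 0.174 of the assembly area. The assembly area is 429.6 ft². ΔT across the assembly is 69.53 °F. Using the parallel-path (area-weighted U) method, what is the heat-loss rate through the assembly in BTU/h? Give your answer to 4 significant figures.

U_eff = 0.826/21.88 + 0.174/8.735 = 0.037751 + 0.01992 = 0.057671
R_eff = 1/U_eff = 17.34 ft²·°F·h/BTU
Q = 429.6 × 69.53 / 17.34 = 1722.6 BTU/h

1723 BTU/h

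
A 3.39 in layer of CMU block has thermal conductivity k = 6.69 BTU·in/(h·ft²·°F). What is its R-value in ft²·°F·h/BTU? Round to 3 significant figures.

0.507 ft²·°F·h/BTU

R = L/k = 3.39/6.69 = 0.5067 ft²·°F·h/BTU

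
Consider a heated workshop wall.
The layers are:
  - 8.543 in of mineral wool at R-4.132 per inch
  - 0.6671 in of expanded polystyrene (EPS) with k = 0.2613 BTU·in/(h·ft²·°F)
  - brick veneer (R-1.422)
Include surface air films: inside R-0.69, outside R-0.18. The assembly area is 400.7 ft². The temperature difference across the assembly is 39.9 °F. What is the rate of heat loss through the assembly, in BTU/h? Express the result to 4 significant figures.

8.543 × 4.132 = 35.3
0.6671/0.2613 = 2.553
R_total = 0.69 + 35.3 + 2.553 + 1.422 + 0.18 = 40.145 ft²·°F·h/BTU
Q = A·ΔT/R = 400.7 × 39.9 / 40.145 = 398.26 BTU/h

398.3 BTU/h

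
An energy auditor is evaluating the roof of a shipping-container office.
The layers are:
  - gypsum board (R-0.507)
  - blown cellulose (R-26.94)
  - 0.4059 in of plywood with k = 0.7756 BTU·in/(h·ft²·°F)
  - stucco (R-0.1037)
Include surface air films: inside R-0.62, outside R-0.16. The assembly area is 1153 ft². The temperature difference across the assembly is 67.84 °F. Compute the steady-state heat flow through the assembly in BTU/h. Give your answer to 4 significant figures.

2711 BTU/h

0.4059/0.7756 = 0.52334
R_total = 0.62 + 0.507 + 26.94 + 0.52334 + 0.1037 + 0.16 = 28.854 ft²·°F·h/BTU
Q = A·ΔT/R = 1153 × 67.84 / 28.854 = 2710.9 BTU/h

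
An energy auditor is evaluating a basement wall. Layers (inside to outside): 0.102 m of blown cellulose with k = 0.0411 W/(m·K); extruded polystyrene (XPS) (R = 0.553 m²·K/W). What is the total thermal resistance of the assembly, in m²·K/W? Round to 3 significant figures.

0.102/0.0411 = 2.482
R_total = 2.482 + 0.553 = 3.035 m²·K/W

3.03 m²·K/W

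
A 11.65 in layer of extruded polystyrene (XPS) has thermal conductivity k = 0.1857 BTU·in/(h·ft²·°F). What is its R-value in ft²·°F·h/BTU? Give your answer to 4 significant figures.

R = L/k = 11.65/0.1857 = 62.736 ft²·°F·h/BTU

62.74 ft²·°F·h/BTU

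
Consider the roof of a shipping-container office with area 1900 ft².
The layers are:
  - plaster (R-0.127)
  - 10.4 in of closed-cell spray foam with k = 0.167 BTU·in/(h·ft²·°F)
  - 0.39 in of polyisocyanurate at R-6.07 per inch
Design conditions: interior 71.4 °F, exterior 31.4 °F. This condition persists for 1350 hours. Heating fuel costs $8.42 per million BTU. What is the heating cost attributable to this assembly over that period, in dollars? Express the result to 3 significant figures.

13.3 dollars

10.4/0.167 = 62.28
0.39 × 6.07 = 2.367
R_total = 0.127 + 62.28 + 2.367 = 64.77 ft²·°F·h/BTU
Q = 1900 × (71.4 − 31.4) / 64.77 = 1173 BTU/h
E = 1173 × 1350 = 1584000 BTU
Cost = 1584000/10⁶ × 8.42 = $13.34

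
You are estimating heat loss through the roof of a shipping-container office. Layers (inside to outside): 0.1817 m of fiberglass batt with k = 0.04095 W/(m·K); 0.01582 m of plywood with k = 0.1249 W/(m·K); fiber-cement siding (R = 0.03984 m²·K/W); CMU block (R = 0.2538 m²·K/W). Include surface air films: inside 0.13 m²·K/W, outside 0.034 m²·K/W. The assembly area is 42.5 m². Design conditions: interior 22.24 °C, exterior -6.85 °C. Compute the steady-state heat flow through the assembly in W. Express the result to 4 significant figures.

246.2 W

0.1817/0.04095 = 4.4371
0.01582/0.1249 = 0.12666
R_total = 0.13 + 4.4371 + 0.12666 + 0.03984 + 0.2538 + 0.034 = 5.0214 m²·K/W
Q = A·ΔT/R = 42.5 × (22.24 − (-6.85)) / 5.0214 = 246.21 W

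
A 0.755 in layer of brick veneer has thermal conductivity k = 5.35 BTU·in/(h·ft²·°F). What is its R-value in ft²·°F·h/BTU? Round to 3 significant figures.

0.141 ft²·°F·h/BTU

R = L/k = 0.755/5.35 = 0.1411 ft²·°F·h/BTU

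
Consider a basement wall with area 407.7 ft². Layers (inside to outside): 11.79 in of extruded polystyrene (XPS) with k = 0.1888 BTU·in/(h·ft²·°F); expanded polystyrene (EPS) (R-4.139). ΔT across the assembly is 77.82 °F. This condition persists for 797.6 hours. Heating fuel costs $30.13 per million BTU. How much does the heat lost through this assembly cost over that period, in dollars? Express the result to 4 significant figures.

11.45 dollars

11.79/0.1888 = 62.447
R_total = 62.447 + 4.139 = 66.586 ft²·°F·h/BTU
Q = 407.7 × 77.82 / 66.586 = 476.48 BTU/h
E = 476.48 × 797.6 = 380040 BTU
Cost = 380040/10⁶ × 30.13 = $11.451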